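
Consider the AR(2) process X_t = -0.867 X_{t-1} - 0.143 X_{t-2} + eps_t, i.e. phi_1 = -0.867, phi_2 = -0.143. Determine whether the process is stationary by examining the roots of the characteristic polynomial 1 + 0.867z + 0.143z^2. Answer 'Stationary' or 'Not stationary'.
\text{Stationary}

The AR(p) characteristic polynomial is P(z) = 1 + 0.867z + 0.143z^2.
Stationarity requires all roots to lie outside the unit circle, i.e. |z| > 1 for every root.
Set 1 + (0.867) z + (0.143) z^2 = 0, i.e. a z^2 + b z + c = 0 with a = 0.143, b = 0.867, c = 1.
Discriminant D = b^2 - 4ac = (0.867)^2 - 4*(0.143)*1 = 0.751689 - (0.572) = 0.179689.
D >= 0, so the roots are real: z = (-b +/- sqrt(D)) / (2a) = (-0.867 +/- 0.423897) / (0.286).
  z_1 = (-0.867 + 0.423897) / (0.286) = -1.5493,   |z_1| = 1.5493.
  z_2 = (-0.867 - 0.423897) / (0.286) = -4.5136,   |z_2| = 4.5136.
Moduli of all roots: 1.5493, 4.5136.
All moduli strictly greater than 1? Yes.
Verdict: Stationary.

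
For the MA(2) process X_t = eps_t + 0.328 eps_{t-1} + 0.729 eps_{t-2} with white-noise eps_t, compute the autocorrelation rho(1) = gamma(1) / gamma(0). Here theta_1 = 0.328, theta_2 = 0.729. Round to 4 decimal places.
\rho(1) = 0.3460

For an MA(q) process with theta_0 = 1, the autocovariance is
  gamma(k) = sigma^2 * sum_{i=0..q-k} theta_i * theta_{i+k},
and rho(k) = gamma(k) / gamma(0). Sigma^2 cancels.
  numerator   = (1)*(0.328) + (0.328)*(0.729) = 0.567112.
  denominator = (1)^2 + (0.328)^2 + (0.729)^2 = 1.639025.
  rho(1) = 0.567112 / 1.639025 = 0.3460.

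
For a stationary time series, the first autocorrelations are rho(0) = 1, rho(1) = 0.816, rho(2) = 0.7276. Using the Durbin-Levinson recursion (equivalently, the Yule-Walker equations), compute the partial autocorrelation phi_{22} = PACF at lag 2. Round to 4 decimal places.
\phi_{22} = 0.1848

The PACF at lag k is phi_{kk}, the last component of the solution
to the Yule-Walker system G_k phi = r_k where
  (G_k)_{ij} = rho(|i - j|), (r_k)_i = rho(i), i,j = 1..k.
Equivalently, Durbin-Levinson gives phi_{kk} iteratively:
  phi_{11} = rho(1)
  phi_{kk} = [rho(k) - sum_{j=1..k-1} phi_{k-1,j} rho(k-j)]
            / [1 - sum_{j=1..k-1} phi_{k-1,j} rho(j)],
  phi_{k,j} = phi_{k-1,j} - phi_{kk} phi_{k-1,k-j},  j = 1..k-1.
Step k = 1:
  phi_11 = rho(1) = 0.816.
Step k = 2:
  phi_22 = [rho(2) - phi_11 rho(1)] / [1 - phi_11 rho(1)] = [0.7276 - (0.816)(0.816)] / [1 - (0.816)(0.816)]
         = 0.061744 / 0.334144 = 0.1848.
Therefore phi_{22} = 0.1848.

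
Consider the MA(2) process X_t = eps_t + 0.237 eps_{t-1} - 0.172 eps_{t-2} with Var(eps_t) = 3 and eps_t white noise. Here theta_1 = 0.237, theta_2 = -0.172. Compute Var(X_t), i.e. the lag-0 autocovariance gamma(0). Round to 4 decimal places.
\gamma(0) = 3.2573

For an MA(q) process X_t = eps_t + sum_i theta_i eps_{t-i} with
Var(eps_t) = sigma^2, the variance is
  gamma(0) = sigma^2 * (1 + sum_i theta_i^2).
  sum_i theta_i^2 = (0.237)^2 + (-0.172)^2 = 0.056169 + 0.029584 = 0.085753.
  gamma(0) = 3 * (1 + 0.085753) = 3 * 1.085753 = 3.257259, which rounds to 3.2573.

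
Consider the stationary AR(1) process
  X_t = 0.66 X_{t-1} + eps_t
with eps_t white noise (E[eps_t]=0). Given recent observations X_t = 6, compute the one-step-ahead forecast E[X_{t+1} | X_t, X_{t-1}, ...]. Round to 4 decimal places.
E[X_{t+1} \mid \mathcal F_t] = 3.9600

For an AR(p) model X_t = c + sum_i phi_i X_{t-i} + eps_t, the
one-step-ahead conditional mean is
  E[X_{t+1} | X_t, ...] = c + sum_i phi_i X_{t+1-i}.
Substitute known values:
  E[X_{t+1} | ...] = (0.66) * (6)
                   = 3.9600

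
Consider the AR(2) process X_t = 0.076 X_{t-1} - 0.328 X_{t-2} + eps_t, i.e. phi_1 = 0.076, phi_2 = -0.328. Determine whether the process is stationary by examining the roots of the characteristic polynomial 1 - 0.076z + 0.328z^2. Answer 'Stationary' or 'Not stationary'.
\text{Stationary}

The AR(p) characteristic polynomial is P(z) = 1 - 0.076z + 0.328z^2.
Stationarity requires all roots to lie outside the unit circle, i.e. |z| > 1 for every root.
Set 1 + (-0.076) z + (0.328) z^2 = 0, i.e. a z^2 + b z + c = 0 with a = 0.328, b = -0.076, c = 1.
Discriminant D = b^2 - 4ac = (-0.076)^2 - 4*(0.328)*1 = 0.005776 - (1.312) = -1.306224.
D < 0, so the roots are the complex-conjugate pair z = (-b +/- i sqrt(-D)) / (2a) = 0.1159 +/- 1.7422i.
For a conjugate pair |z|^2 = z * conj(z) = (product of roots) = c/a = 1/(0.328) = 3.04878, so |z| = sqrt(3.04878) = 1.7461 for both roots.
Moduli of all roots: 1.7461, 1.7461.
All moduli strictly greater than 1? Yes.
Verdict: Stationary.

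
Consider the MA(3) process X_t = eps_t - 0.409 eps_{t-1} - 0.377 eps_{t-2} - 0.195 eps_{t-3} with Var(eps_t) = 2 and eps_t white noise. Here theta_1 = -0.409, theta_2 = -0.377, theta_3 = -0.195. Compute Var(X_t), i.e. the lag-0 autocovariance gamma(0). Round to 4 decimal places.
\gamma(0) = 2.6949

For an MA(q) process X_t = eps_t + sum_i theta_i eps_{t-i} with
Var(eps_t) = sigma^2, the variance is
  gamma(0) = sigma^2 * (1 + sum_i theta_i^2).
  sum_i theta_i^2 = (-0.409)^2 + (-0.377)^2 + (-0.195)^2 = 0.167281 + 0.142129 + 0.038025 = 0.347435.
  gamma(0) = 2 * (1 + 0.347435) = 2 * 1.347435 = 2.69487, which rounds to 2.6949.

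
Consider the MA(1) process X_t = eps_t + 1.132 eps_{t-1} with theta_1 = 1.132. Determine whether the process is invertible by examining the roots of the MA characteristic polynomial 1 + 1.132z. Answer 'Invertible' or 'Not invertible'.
\text{Not invertible}

The MA(q) characteristic polynomial is P(z) = 1 + 1.132z.
Invertibility requires all roots to lie outside the unit circle, i.e. |z| > 1 for every root.
This is linear in z: 1 + (1.132) z = 0  =>  z = -1/(1.132) = -0.883392,  |z| = 0.883392.
Moduli of all roots: 0.8834.
All moduli strictly greater than 1? No.
Verdict: Not invertible.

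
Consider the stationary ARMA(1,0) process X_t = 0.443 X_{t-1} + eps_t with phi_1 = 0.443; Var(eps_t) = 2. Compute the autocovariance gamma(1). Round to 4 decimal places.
\gamma(1) = 1.1023

Multiply the model equation by X_{t-k} and take expectations. With theta_0 = psi_0 = 1 and psi_j the MA(infinity) weights, this gives
  gamma(k) - sum_i phi_i gamma(k-i) = c_k,
  c_k = sigma^2 * sum_{j=k..q} theta_j psi_{j-k}   (c_k = 0 for k > q),
using gamma(-m) = gamma(m).
Pure AR (q = 0): c_0 = sigma^2 = 2, c_k = 0 for k >= 1.
Equations for k = 0 and k = 1 (AR order 1):
  gamma(0) = phi_1 gamma(1) + c_0
  gamma(1) = phi_1 gamma(0) + c_1
Substituting the second into the first: gamma(0) (1 - phi_1^2) = c_0 + phi_1 c_1, so
  gamma(0) = c_0 / (1 - phi_1^2) = 2 / (1 - (0.443)^2) = 2 / 0.803751 = 2.488333.
  gamma(1) = phi_1 gamma(0) = (0.443)(2.488333) = 1.102331.
Therefore gamma(1) = 1.1023 (to 4 decimal places).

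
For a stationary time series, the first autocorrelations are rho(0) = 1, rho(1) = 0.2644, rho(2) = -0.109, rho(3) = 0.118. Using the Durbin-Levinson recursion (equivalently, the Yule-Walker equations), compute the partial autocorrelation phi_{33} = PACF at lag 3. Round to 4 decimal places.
\phi_{33} = 0.2269

The PACF at lag k is phi_{kk}, the last component of the solution
to the Yule-Walker system G_k phi = r_k where
  (G_k)_{ij} = rho(|i - j|), (r_k)_i = rho(i), i,j = 1..k.
Equivalently, Durbin-Levinson gives phi_{kk} iteratively:
  phi_{11} = rho(1)
  phi_{kk} = [rho(k) - sum_{j=1..k-1} phi_{k-1,j} rho(k-j)]
            / [1 - sum_{j=1..k-1} phi_{k-1,j} rho(j)],
  phi_{k,j} = phi_{k-1,j} - phi_{kk} phi_{k-1,k-j},  j = 1..k-1.
Step k = 1:
  phi_11 = rho(1) = 0.2644.
Step k = 2:
  phi_22 = [rho(2) - phi_11 rho(1)] / [1 - phi_11 rho(1)] = [-0.109 - (0.2644)(0.2644)] / [1 - (0.2644)(0.2644)]
         = -0.17890736 / 0.93009264 = -0.192354.
  Update: phi_21 = phi_11 - phi_22 phi_11 = 0.2644 - (-0.192354)(0.2644) = 0.315258.
Step k = 3:
  phi_33 = [rho(3) - phi_21 rho(2) - phi_22 rho(1)] / [1 - phi_21 rho(1) - phi_22 rho(2)]
    numerator   = 0.118 - (0.315258)(-0.109) - (-0.192354)(0.2644) = 0.20322166
    denominator = 1 - (0.315258)(0.2644) - (-0.192354)(-0.109) = 0.89567903
  phi_33 = 0.20322166 / 0.89567903 = 0.2269.
Therefore phi_{33} = 0.2269.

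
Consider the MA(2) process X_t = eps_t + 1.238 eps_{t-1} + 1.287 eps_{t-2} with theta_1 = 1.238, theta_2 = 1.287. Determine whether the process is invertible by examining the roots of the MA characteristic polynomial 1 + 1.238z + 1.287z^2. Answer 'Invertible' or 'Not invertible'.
\text{Not invertible}

The MA(q) characteristic polynomial is P(z) = 1 + 1.238z + 1.287z^2.
Invertibility requires all roots to lie outside the unit circle, i.e. |z| > 1 for every root.
Set 1 + (1.238) z + (1.287) z^2 = 0, i.e. a z^2 + b z + c = 0 with a = 1.287, b = 1.238, c = 1.
Discriminant D = b^2 - 4ac = (1.238)^2 - 4*(1.287)*1 = 1.532644 - (5.148) = -3.615356.
D < 0, so the roots are the complex-conjugate pair z = (-b +/- i sqrt(-D)) / (2a) = -0.481 +/- 0.7387i.
For a conjugate pair |z|^2 = z * conj(z) = (product of roots) = c/a = 1/(1.287) = 0.777001, so |z| = sqrt(0.777001) = 0.8815 for both roots.
Moduli of all roots: 0.8815, 0.8815.
All moduli strictly greater than 1? No.
Verdict: Not invertible.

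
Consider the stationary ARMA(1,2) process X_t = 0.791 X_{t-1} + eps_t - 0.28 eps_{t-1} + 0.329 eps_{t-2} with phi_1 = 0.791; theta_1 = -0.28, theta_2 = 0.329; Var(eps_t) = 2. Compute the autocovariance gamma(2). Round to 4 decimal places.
\gamma(2) = 3.8563

Multiply the model equation by X_{t-k} and take expectations. With theta_0 = psi_0 = 1 and psi_j the MA(infinity) weights, this gives
  gamma(k) - sum_i phi_i gamma(k-i) = c_k,
  c_k = sigma^2 * sum_{j=k..q} theta_j psi_{j-k}   (c_k = 0 for k > q),
using gamma(-m) = gamma(m).
psi-weights needed (psi_j = theta_j + sum_i phi_i psi_{j-i}):
  psi_1 = theta_1 + phi_1 = -0.28 + (0.791) = 0.511
  psi_2 = theta_2 + phi_1 psi_1 = 0.329 + (0.791)(0.511) = 0.733201
Right-hand sides:
  c_0 = sigma^2 (1 + theta_1 psi_1 + theta_2 psi_2) = 2 * (1 + (-0.28)(0.511) + (0.329)(0.733201)) = 2 * 1.098143 = 2.196286
  c_1 = sigma^2 (theta_1 + theta_2 psi_1) = 2 * (-0.28 + (0.329)(0.511)) = -0.223762
  c_2 = sigma^2 theta_2 = 2 * (0.329) = 0.658
Equations for k = 0 and k = 1 (AR order 1):
  gamma(0) = phi_1 gamma(1) + c_0
  gamma(1) = phi_1 gamma(0) + c_1
Substituting the second into the first: gamma(0) (1 - phi_1^2) = c_0 + phi_1 c_1, so
  gamma(0) = (c_0 + phi_1 c_1) / (1 - phi_1^2) = (2.196286 + (0.791)(-0.223762)) / (1 - (0.791)^2) = 2.019291 / 0.374319 = 5.394571.
  gamma(1) = phi_1 gamma(0) + c_1 = (0.791)(5.394571) + (-0.223762) = 4.043344.
For k = 2: gamma(2) = phi_1 gamma(1) + c_2
  = (0.791)(4.043344) + (0.658) = 3.856285.
Therefore gamma(2) = 3.8563 (to 4 decimal places).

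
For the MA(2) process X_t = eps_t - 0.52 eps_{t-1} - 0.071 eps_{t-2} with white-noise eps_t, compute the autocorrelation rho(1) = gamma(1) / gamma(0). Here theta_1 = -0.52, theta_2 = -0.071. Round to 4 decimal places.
\rho(1) = -0.3788

For an MA(q) process with theta_0 = 1, the autocovariance is
  gamma(k) = sigma^2 * sum_{i=0..q-k} theta_i * theta_{i+k},
and rho(k) = gamma(k) / gamma(0). Sigma^2 cancels.
  numerator   = (1)*(-0.52) + (-0.52)*(-0.071) = -0.48308.
  denominator = (1)^2 + (-0.52)^2 + (-0.071)^2 = 1.275441.
  rho(1) = -0.48308 / 1.275441 = -0.3788.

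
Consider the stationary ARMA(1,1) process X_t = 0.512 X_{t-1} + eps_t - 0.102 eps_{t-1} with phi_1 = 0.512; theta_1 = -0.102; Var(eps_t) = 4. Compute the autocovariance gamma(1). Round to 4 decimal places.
\gamma(1) = 2.1066

Multiply the model equation by X_{t-k} and take expectations. With theta_0 = psi_0 = 1 and psi_j the MA(infinity) weights, this gives
  gamma(k) - sum_i phi_i gamma(k-i) = c_k,
  c_k = sigma^2 * sum_{j=k..q} theta_j psi_{j-k}   (c_k = 0 for k > q),
using gamma(-m) = gamma(m).
psi-weights needed (psi_j = theta_j + sum_i phi_i psi_{j-i}):
  psi_1 = theta_1 + phi_1 = -0.102 + (0.512) = 0.41
Right-hand sides:
  c_0 = sigma^2 (1 + theta_1 psi_1) = 4 * (1 + (-0.102)(0.41)) = 4 * 0.95818 = 3.83272
  c_1 = sigma^2 theta_1 = 4 * (-0.102) = -0.408
  c_2 = 0
Equations for k = 0 and k = 1 (AR order 1):
  gamma(0) = phi_1 gamma(1) + c_0
  gamma(1) = phi_1 gamma(0) + c_1
Substituting the second into the first: gamma(0) (1 - phi_1^2) = c_0 + phi_1 c_1, so
  gamma(0) = (c_0 + phi_1 c_1) / (1 - phi_1^2) = (3.83272 + (0.512)(-0.408)) / (1 - (0.512)^2) = 3.623824 / 0.737856 = 4.911289.
  gamma(1) = phi_1 gamma(0) + c_1 = (0.512)(4.911289) + (-0.408) = 2.10658.
Therefore gamma(1) = 2.1066 (to 4 decimal places).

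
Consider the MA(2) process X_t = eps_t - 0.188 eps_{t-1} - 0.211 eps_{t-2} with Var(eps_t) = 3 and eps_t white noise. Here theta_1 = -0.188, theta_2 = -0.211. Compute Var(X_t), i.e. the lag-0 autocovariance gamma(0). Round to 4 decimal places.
\gamma(0) = 3.2396

For an MA(q) process X_t = eps_t + sum_i theta_i eps_{t-i} with
Var(eps_t) = sigma^2, the variance is
  gamma(0) = sigma^2 * (1 + sum_i theta_i^2).
  sum_i theta_i^2 = (-0.188)^2 + (-0.211)^2 = 0.035344 + 0.044521 = 0.079865.
  gamma(0) = 3 * (1 + 0.079865) = 3 * 1.079865 = 3.239595, which rounds to 3.2396.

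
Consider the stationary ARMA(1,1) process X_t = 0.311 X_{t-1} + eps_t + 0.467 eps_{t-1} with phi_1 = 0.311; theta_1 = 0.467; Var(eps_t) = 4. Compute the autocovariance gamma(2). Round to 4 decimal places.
\gamma(2) = 1.2271

Multiply the model equation by X_{t-k} and take expectations. With theta_0 = psi_0 = 1 and psi_j the MA(infinity) weights, this gives
  gamma(k) - sum_i phi_i gamma(k-i) = c_k,
  c_k = sigma^2 * sum_{j=k..q} theta_j psi_{j-k}   (c_k = 0 for k > q),
using gamma(-m) = gamma(m).
psi-weights needed (psi_j = theta_j + sum_i phi_i psi_{j-i}):
  psi_1 = theta_1 + phi_1 = 0.467 + (0.311) = 0.778
Right-hand sides:
  c_0 = sigma^2 (1 + theta_1 psi_1) = 4 * (1 + (0.467)(0.778)) = 4 * 1.363326 = 5.453304
  c_1 = sigma^2 theta_1 = 4 * (0.467) = 1.868
  c_2 = 0
Equations for k = 0 and k = 1 (AR order 1):
  gamma(0) = phi_1 gamma(1) + c_0
  gamma(1) = phi_1 gamma(0) + c_1
Substituting the second into the first: gamma(0) (1 - phi_1^2) = c_0 + phi_1 c_1, so
  gamma(0) = (c_0 + phi_1 c_1) / (1 - phi_1^2) = (5.453304 + (0.311)(1.868)) / (1 - (0.311)^2) = 6.034252 / 0.903279 = 6.680386.
  gamma(1) = phi_1 gamma(0) + c_1 = (0.311)(6.680386) + (1.868) = 3.9456.
For k = 2 (> q): gamma(2) = phi_1 gamma(1) = (0.311)(3.9456) = 1.227082.
Therefore gamma(2) = 1.2271 (to 4 decimal places).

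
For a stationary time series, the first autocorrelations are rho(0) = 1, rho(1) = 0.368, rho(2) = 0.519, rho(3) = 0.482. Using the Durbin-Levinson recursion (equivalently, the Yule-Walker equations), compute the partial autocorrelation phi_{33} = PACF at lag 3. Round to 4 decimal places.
\phi_{33} = 0.3060

The PACF at lag k is phi_{kk}, the last component of the solution
to the Yule-Walker system G_k phi = r_k where
  (G_k)_{ij} = rho(|i - j|), (r_k)_i = rho(i), i,j = 1..k.
Equivalently, Durbin-Levinson gives phi_{kk} iteratively:
  phi_{11} = rho(1)
  phi_{kk} = [rho(k) - sum_{j=1..k-1} phi_{k-1,j} rho(k-j)]
            / [1 - sum_{j=1..k-1} phi_{k-1,j} rho(j)],
  phi_{k,j} = phi_{k-1,j} - phi_{kk} phi_{k-1,k-j},  j = 1..k-1.
Step k = 1:
  phi_11 = rho(1) = 0.368.
Step k = 2:
  phi_22 = [rho(2) - phi_11 rho(1)] / [1 - phi_11 rho(1)] = [0.519 - (0.368)(0.368)] / [1 - (0.368)(0.368)]
         = 0.383576 / 0.864576 = 0.443658.
  Update: phi_21 = phi_11 - phi_22 phi_11 = 0.368 - (0.443658)(0.368) = 0.204734.
Step k = 3:
  phi_33 = [rho(3) - phi_21 rho(2) - phi_22 rho(1)] / [1 - phi_21 rho(1) - phi_22 rho(2)]
    numerator   = 0.482 - (0.204734)(0.519) - (0.443658)(0.368) = 0.212477
    denominator = 1 - (0.204734)(0.368) - (0.443658)(0.519) = 0.69439947
  phi_33 = 0.212477 / 0.69439947 = 0.306.
Therefore phi_{33} = 0.3060.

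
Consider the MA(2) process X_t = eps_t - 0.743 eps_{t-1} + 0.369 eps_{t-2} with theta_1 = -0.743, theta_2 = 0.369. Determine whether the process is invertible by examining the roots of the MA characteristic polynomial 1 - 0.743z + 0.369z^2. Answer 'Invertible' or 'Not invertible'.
\text{Invertible}

The MA(q) characteristic polynomial is P(z) = 1 - 0.743z + 0.369z^2.
Invertibility requires all roots to lie outside the unit circle, i.e. |z| > 1 for every root.
Set 1 + (-0.743) z + (0.369) z^2 = 0, i.e. a z^2 + b z + c = 0 with a = 0.369, b = -0.743, c = 1.
Discriminant D = b^2 - 4ac = (-0.743)^2 - 4*(0.369)*1 = 0.552049 - (1.476) = -0.923951.
D < 0, so the roots are the complex-conjugate pair z = (-b +/- i sqrt(-D)) / (2a) = 1.0068 +/- 1.3025i.
For a conjugate pair |z|^2 = z * conj(z) = (product of roots) = c/a = 1/(0.369) = 2.710027, so |z| = sqrt(2.710027) = 1.6462 for both roots.
Moduli of all roots: 1.6462, 1.6462.
All moduli strictly greater than 1? Yes.
Verdict: Invertible.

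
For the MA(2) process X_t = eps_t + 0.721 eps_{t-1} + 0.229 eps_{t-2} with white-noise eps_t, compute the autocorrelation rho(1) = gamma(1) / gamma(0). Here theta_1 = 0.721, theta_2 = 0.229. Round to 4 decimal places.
\rho(1) = 0.5636

For an MA(q) process with theta_0 = 1, the autocovariance is
  gamma(k) = sigma^2 * sum_{i=0..q-k} theta_i * theta_{i+k},
and rho(k) = gamma(k) / gamma(0). Sigma^2 cancels.
  numerator   = (1)*(0.721) + (0.721)*(0.229) = 0.886109.
  denominator = (1)^2 + (0.721)^2 + (0.229)^2 = 1.572282.
  rho(1) = 0.886109 / 1.572282 = 0.5636.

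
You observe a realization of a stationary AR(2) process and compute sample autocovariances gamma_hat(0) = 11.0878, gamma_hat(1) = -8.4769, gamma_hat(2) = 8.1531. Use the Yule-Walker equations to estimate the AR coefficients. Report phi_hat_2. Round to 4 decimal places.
\hat\phi_{2} = 0.3630

The Yule-Walker equations for an AR(p) process read, in matrix form,
  Gamma_p phi = r_p,   with   (Gamma_p)_{ij} = gamma(|i - j|),
                       (r_p)_i = gamma(i),   i,j = 1..p.
Substitute the sample gammas (Toeplitz matrix and right-hand side of size 2):
  Gamma_p = [[11.0878, -8.4769], [-8.4769, 11.0878]]
  r_p     = [-8.4769, 8.1531]
Written out:
  11.0878 phi_1 - 8.4769 phi_2 = -8.4769
  -8.4769 phi_1 + 11.0878 phi_2 = 8.1531
Solve by Cramer's rule:
  det = gamma(0)^2 - gamma(1)^2 = (11.0878)^2 - (-8.4769)^2 = 122.93930884 - 71.85783361 = 51.08147523
  phi_hat_1 = [gamma(1) gamma(0) - gamma(1) gamma(2)] / det = [(-8.4769)(11.0878) - (-8.4769)(8.1531)] / 51.08147523 = -24.87715843 / 51.08147523 = -0.487
  phi_hat_2 = [gamma(0) gamma(2) - gamma(1)^2] / det = [(11.0878)(8.1531) - (-8.4769)^2] / 51.08147523 = 18.54210857 / 51.08147523 = 0.363
So phi_hat = [-0.4870, 0.3630].
Therefore phi_hat_2 = 0.3630.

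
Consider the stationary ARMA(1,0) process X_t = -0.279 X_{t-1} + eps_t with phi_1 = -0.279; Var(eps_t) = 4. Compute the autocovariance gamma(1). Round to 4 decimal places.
\gamma(1) = -1.2102

Multiply the model equation by X_{t-k} and take expectations. With theta_0 = psi_0 = 1 and psi_j the MA(infinity) weights, this gives
  gamma(k) - sum_i phi_i gamma(k-i) = c_k,
  c_k = sigma^2 * sum_{j=k..q} theta_j psi_{j-k}   (c_k = 0 for k > q),
using gamma(-m) = gamma(m).
Pure AR (q = 0): c_0 = sigma^2 = 4, c_k = 0 for k >= 1.
Equations for k = 0 and k = 1 (AR order 1):
  gamma(0) = phi_1 gamma(1) + c_0
  gamma(1) = phi_1 gamma(0) + c_1
Substituting the second into the first: gamma(0) (1 - phi_1^2) = c_0 + phi_1 c_1, so
  gamma(0) = c_0 / (1 - phi_1^2) = 4 / (1 - (-0.279)^2) = 4 / 0.922159 = 4.337647.
  gamma(1) = phi_1 gamma(0) = (-0.279)(4.337647) = -1.210203.
Therefore gamma(1) = -1.2102 (to 4 decimal places).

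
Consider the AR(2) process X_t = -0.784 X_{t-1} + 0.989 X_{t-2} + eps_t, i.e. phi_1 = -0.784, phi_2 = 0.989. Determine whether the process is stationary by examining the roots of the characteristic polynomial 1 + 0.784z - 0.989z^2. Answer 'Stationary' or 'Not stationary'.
\text{Not stationary}

The AR(p) characteristic polynomial is P(z) = 1 + 0.784z - 0.989z^2.
Stationarity requires all roots to lie outside the unit circle, i.e. |z| > 1 for every root.
Set 1 + (0.784) z + (-0.989) z^2 = 0, i.e. a z^2 + b z + c = 0 with a = -0.989, b = 0.784, c = 1.
Discriminant D = b^2 - 4ac = (0.784)^2 - 4*(-0.989)*1 = 0.614656 - (-3.956) = 4.570656.
D >= 0, so the roots are real: z = (-b +/- sqrt(D)) / (2a) = (-0.784 +/- 2.137909) / (-1.978).
  z_1 = (-0.784 + 2.137909) / (-1.978) = -0.6845,   |z_1| = 0.6845.
  z_2 = (-0.784 - 2.137909) / (-1.978) = 1.4772,   |z_2| = 1.4772.
Moduli of all roots: 0.6845, 1.4772.
All moduli strictly greater than 1? No.
Verdict: Not stationary.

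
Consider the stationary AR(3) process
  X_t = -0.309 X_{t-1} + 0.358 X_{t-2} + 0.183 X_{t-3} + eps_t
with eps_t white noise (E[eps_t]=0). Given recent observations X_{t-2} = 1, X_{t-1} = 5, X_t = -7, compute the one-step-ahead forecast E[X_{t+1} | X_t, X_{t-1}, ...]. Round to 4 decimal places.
E[X_{t+1} \mid \mathcal F_t] = 4.1360

For an AR(p) model X_t = c + sum_i phi_i X_{t-i} + eps_t, the
one-step-ahead conditional mean is
  E[X_{t+1} | X_t, ...] = c + sum_i phi_i X_{t+1-i}.
Substitute known values:
  E[X_{t+1} | ...] = (-0.309) * (-7) + (0.358) * (5) + (0.183) * (1)
                   = 4.1360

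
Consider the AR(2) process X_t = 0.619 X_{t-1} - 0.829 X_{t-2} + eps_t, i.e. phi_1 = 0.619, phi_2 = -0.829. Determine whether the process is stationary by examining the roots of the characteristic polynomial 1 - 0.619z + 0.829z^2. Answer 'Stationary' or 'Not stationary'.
\text{Stationary}

The AR(p) characteristic polynomial is P(z) = 1 - 0.619z + 0.829z^2.
Stationarity requires all roots to lie outside the unit circle, i.e. |z| > 1 for every root.
Set 1 + (-0.619) z + (0.829) z^2 = 0, i.e. a z^2 + b z + c = 0 with a = 0.829, b = -0.619, c = 1.
Discriminant D = b^2 - 4ac = (-0.619)^2 - 4*(0.829)*1 = 0.383161 - (3.316) = -2.932839.
D < 0, so the roots are the complex-conjugate pair z = (-b +/- i sqrt(-D)) / (2a) = 0.3733 +/- 1.0329i.
For a conjugate pair |z|^2 = z * conj(z) = (product of roots) = c/a = 1/(0.829) = 1.206273, so |z| = sqrt(1.206273) = 1.0983 for both roots.
Moduli of all roots: 1.0983, 1.0983.
All moduli strictly greater than 1? Yes.
Verdict: Stationary.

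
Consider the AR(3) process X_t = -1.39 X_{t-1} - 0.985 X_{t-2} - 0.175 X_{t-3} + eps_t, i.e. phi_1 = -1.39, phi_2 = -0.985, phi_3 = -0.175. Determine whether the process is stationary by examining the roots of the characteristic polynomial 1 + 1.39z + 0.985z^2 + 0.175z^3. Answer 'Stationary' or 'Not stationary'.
\text{Stationary}

The AR(p) characteristic polynomial is P(z) = 1 + 1.39z + 0.985z^2 + 0.175z^3.
Stationarity requires all roots to lie outside the unit circle, i.e. |z| > 1 for every root.
Degree 3: look for a simple real root z0 first, then factor out (1 - z/z0) and solve the remaining quadratic.
Testing z0 = -4: P(-4) = 1 + (1.39)(-4) + (0.985)(-4)^2 + (0.175)(-4)^3
  = 1 + (-5.56) + (15.76) + (-11.2) = 0.  So z_0 = -4 is a root, |z_0| = 4.
Divide out the factor (1 + 0.25 z) = (1 - z/z0) (since 1/z0 = -0.25):
  P(z) = (1 + 0.25 z)(1 + (1.14) z + (0.7) z^2)
  [check: z-coef 1.14 - (-0.25) = 1.39; z^2-coef 0.7 - (-0.25)(1.14) = 0.985; z^3-coef -(-0.25)(0.7) = 0.175.]
Remaining roots from the quadratic factor 1 + (1.14) z + (0.7) z^2:
  Set 1 + (1.14) z + (0.7) z^2 = 0, i.e. a z^2 + b z + c = 0 with a = 0.7, b = 1.14, c = 1.
  Discriminant D = b^2 - 4ac = (1.14)^2 - 4*(0.7)*1 = 1.2996 - (2.8) = -1.5004.
  D < 0, so the roots are the complex-conjugate pair z = (-b +/- i sqrt(-D)) / (2a) = -0.8143 +/- 0.8749i.
  For a conjugate pair |z|^2 = z * conj(z) = (product of roots) = c/a = 1/(0.7) = 1.428571, so |z| = sqrt(1.428571) = 1.1952 for both roots.
Moduli of all roots: 4.0000, 1.1952, 1.1952.
All moduli strictly greater than 1? Yes.
Verdict: Stationary.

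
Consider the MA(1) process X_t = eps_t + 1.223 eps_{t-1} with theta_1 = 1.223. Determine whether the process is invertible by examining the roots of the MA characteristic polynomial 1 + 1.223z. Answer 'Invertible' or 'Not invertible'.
\text{Not invertible}

The MA(q) characteristic polynomial is P(z) = 1 + 1.223z.
Invertibility requires all roots to lie outside the unit circle, i.e. |z| > 1 for every root.
This is linear in z: 1 + (1.223) z = 0  =>  z = -1/(1.223) = -0.817661,  |z| = 0.817661.
Moduli of all roots: 0.8177.
All moduli strictly greater than 1? No.
Verdict: Not invertible.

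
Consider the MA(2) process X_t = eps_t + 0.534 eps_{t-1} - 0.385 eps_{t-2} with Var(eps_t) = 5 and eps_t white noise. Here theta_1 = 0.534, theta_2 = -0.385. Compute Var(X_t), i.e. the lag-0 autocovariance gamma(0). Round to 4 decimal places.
\gamma(0) = 7.1669

For an MA(q) process X_t = eps_t + sum_i theta_i eps_{t-i} with
Var(eps_t) = sigma^2, the variance is
  gamma(0) = sigma^2 * (1 + sum_i theta_i^2).
  sum_i theta_i^2 = (0.534)^2 + (-0.385)^2 = 0.285156 + 0.148225 = 0.433381.
  gamma(0) = 5 * (1 + 0.433381) = 5 * 1.433381 = 7.166905, which rounds to 7.1669.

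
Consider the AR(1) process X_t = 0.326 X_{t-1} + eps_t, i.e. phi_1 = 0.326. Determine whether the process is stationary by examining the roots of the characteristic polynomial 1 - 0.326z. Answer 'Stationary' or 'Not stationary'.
\text{Stationary}

The AR(p) characteristic polynomial is P(z) = 1 - 0.326z.
Stationarity requires all roots to lie outside the unit circle, i.e. |z| > 1 for every root.
This is linear in z: 1 + (-0.326) z = 0  =>  z = -1/(-0.326) = 3.067485,  |z| = 3.067485.
Moduli of all roots: 3.0675.
All moduli strictly greater than 1? Yes.
Verdict: Stationary.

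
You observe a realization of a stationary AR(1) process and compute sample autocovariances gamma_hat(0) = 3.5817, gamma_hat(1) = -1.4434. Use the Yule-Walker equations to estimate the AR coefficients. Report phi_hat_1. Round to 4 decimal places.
\hat\phi_{1} = -0.4030

The Yule-Walker equations for an AR(p) process read, in matrix form,
  Gamma_p phi = r_p,   with   (Gamma_p)_{ij} = gamma(|i - j|),
                       (r_p)_i = gamma(i),   i,j = 1..p.
Substitute the sample gammas (Toeplitz matrix and right-hand side of size 1):
  Gamma_p = [[3.5817]]
  r_p     = [-1.4434]
With p = 1 this is the single equation gamma(0) phi_1 = gamma(1):
  phi_hat_1 = gamma(1) / gamma(0) = -1.4434 / 3.5817 = -0.4030.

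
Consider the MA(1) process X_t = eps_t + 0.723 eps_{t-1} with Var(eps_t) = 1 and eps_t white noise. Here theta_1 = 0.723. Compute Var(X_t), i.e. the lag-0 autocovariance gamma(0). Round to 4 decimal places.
\gamma(0) = 1.5227

For an MA(q) process X_t = eps_t + sum_i theta_i eps_{t-i} with
Var(eps_t) = sigma^2, the variance is
  gamma(0) = sigma^2 * (1 + sum_i theta_i^2).
  sum_i theta_i^2 = (0.723)^2 = 0.522729.
  gamma(0) = 1 * (1 + 0.522729) = 1 * 1.522729 = 1.522729, which rounds to 1.5227.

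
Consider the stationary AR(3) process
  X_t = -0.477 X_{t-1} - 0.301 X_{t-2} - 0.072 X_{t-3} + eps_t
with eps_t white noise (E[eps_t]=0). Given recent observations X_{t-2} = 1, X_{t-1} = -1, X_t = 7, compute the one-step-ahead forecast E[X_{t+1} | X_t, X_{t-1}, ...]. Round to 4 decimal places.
E[X_{t+1} \mid \mathcal F_t] = -3.1100

For an AR(p) model X_t = c + sum_i phi_i X_{t-i} + eps_t, the
one-step-ahead conditional mean is
  E[X_{t+1} | X_t, ...] = c + sum_i phi_i X_{t+1-i}.
Substitute known values:
  E[X_{t+1} | ...] = (-0.477) * (7) + (-0.301) * (-1) + (-0.072) * (1)
                   = -3.1100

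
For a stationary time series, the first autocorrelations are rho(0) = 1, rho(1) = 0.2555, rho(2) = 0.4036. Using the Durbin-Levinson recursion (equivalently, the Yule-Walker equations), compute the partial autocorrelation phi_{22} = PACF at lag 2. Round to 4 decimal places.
\phi_{22} = 0.3619

The PACF at lag k is phi_{kk}, the last component of the solution
to the Yule-Walker system G_k phi = r_k where
  (G_k)_{ij} = rho(|i - j|), (r_k)_i = rho(i), i,j = 1..k.
Equivalently, Durbin-Levinson gives phi_{kk} iteratively:
  phi_{11} = rho(1)
  phi_{kk} = [rho(k) - sum_{j=1..k-1} phi_{k-1,j} rho(k-j)]
            / [1 - sum_{j=1..k-1} phi_{k-1,j} rho(j)],
  phi_{k,j} = phi_{k-1,j} - phi_{kk} phi_{k-1,k-j},  j = 1..k-1.
Step k = 1:
  phi_11 = rho(1) = 0.2555.
Step k = 2:
  phi_22 = [rho(2) - phi_11 rho(1)] / [1 - phi_11 rho(1)] = [0.4036 - (0.2555)(0.2555)] / [1 - (0.2555)(0.2555)]
         = 0.33831975 / 0.93471975 = 0.3619.
Therefore phi_{22} = 0.3619.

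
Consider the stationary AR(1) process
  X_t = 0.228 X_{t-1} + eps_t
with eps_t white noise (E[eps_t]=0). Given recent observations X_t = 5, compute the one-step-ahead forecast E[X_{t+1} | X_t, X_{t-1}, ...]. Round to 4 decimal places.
E[X_{t+1} \mid \mathcal F_t] = 1.1400

For an AR(p) model X_t = c + sum_i phi_i X_{t-i} + eps_t, the
one-step-ahead conditional mean is
  E[X_{t+1} | X_t, ...] = c + sum_i phi_i X_{t+1-i}.
Substitute known values:
  E[X_{t+1} | ...] = (0.228) * (5)
                   = 1.1400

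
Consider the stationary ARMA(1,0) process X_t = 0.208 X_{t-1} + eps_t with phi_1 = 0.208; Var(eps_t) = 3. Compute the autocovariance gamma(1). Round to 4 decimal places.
\gamma(1) = 0.6522

Multiply the model equation by X_{t-k} and take expectations. With theta_0 = psi_0 = 1 and psi_j the MA(infinity) weights, this gives
  gamma(k) - sum_i phi_i gamma(k-i) = c_k,
  c_k = sigma^2 * sum_{j=k..q} theta_j psi_{j-k}   (c_k = 0 for k > q),
using gamma(-m) = gamma(m).
Pure AR (q = 0): c_0 = sigma^2 = 3, c_k = 0 for k >= 1.
Equations for k = 0 and k = 1 (AR order 1):
  gamma(0) = phi_1 gamma(1) + c_0
  gamma(1) = phi_1 gamma(0) + c_1
Substituting the second into the first: gamma(0) (1 - phi_1^2) = c_0 + phi_1 c_1, so
  gamma(0) = c_0 / (1 - phi_1^2) = 3 / (1 - (0.208)^2) = 3 / 0.956736 = 3.135661.
  gamma(1) = phi_1 gamma(0) = (0.208)(3.135661) = 0.652218.
Therefore gamma(1) = 0.6522 (to 4 decimal places).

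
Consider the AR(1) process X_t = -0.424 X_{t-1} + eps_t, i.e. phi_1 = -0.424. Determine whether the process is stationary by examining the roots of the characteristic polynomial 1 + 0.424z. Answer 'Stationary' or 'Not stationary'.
\text{Stationary}

The AR(p) characteristic polynomial is P(z) = 1 + 0.424z.
Stationarity requires all roots to lie outside the unit circle, i.e. |z| > 1 for every root.
This is linear in z: 1 + (0.424) z = 0  =>  z = -1/(0.424) = -2.358491,  |z| = 2.358491.
Moduli of all roots: 2.3585.
All moduli strictly greater than 1? Yes.
Verdict: Stationary.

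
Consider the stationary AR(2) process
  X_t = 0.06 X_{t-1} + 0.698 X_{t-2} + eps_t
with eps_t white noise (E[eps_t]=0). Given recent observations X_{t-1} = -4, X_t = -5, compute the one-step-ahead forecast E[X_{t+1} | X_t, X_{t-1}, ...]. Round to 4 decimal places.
E[X_{t+1} \mid \mathcal F_t] = -3.0920

For an AR(p) model X_t = c + sum_i phi_i X_{t-i} + eps_t, the
one-step-ahead conditional mean is
  E[X_{t+1} | X_t, ...] = c + sum_i phi_i X_{t+1-i}.
Substitute known values:
  E[X_{t+1} | ...] = (0.06) * (-5) + (0.698) * (-4)
                   = -3.0920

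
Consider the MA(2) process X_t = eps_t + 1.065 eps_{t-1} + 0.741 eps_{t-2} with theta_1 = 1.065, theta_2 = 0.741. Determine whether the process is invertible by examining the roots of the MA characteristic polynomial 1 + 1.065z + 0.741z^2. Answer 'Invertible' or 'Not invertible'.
\text{Invertible}

The MA(q) characteristic polynomial is P(z) = 1 + 1.065z + 0.741z^2.
Invertibility requires all roots to lie outside the unit circle, i.e. |z| > 1 for every root.
Set 1 + (1.065) z + (0.741) z^2 = 0, i.e. a z^2 + b z + c = 0 with a = 0.741, b = 1.065, c = 1.
Discriminant D = b^2 - 4ac = (1.065)^2 - 4*(0.741)*1 = 1.134225 - (2.964) = -1.829775.
D < 0, so the roots are the complex-conjugate pair z = (-b +/- i sqrt(-D)) / (2a) = -0.7186 +/- 0.9127i.
For a conjugate pair |z|^2 = z * conj(z) = (product of roots) = c/a = 1/(0.741) = 1.349528, so |z| = sqrt(1.349528) = 1.1617 for both roots.
Moduli of all roots: 1.1617, 1.1617.
All moduli strictly greater than 1? Yes.
Verdict: Invertible.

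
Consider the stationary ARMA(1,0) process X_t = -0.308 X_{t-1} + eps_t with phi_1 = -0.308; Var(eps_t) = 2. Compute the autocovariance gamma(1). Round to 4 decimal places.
\gamma(1) = -0.6806

Multiply the model equation by X_{t-k} and take expectations. With theta_0 = psi_0 = 1 and psi_j the MA(infinity) weights, this gives
  gamma(k) - sum_i phi_i gamma(k-i) = c_k,
  c_k = sigma^2 * sum_{j=k..q} theta_j psi_{j-k}   (c_k = 0 for k > q),
using gamma(-m) = gamma(m).
Pure AR (q = 0): c_0 = sigma^2 = 2, c_k = 0 for k >= 1.
Equations for k = 0 and k = 1 (AR order 1):
  gamma(0) = phi_1 gamma(1) + c_0
  gamma(1) = phi_1 gamma(0) + c_1
Substituting the second into the first: gamma(0) (1 - phi_1^2) = c_0 + phi_1 c_1, so
  gamma(0) = c_0 / (1 - phi_1^2) = 2 / (1 - (-0.308)^2) = 2 / 0.905136 = 2.209613.
  gamma(1) = phi_1 gamma(0) = (-0.308)(2.209613) = -0.680561.
Therefore gamma(1) = -0.6806 (to 4 decimal places).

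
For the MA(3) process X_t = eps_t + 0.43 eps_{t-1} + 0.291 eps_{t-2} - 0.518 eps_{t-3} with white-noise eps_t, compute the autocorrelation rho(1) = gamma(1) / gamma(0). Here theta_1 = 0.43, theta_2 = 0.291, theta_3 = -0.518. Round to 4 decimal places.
\rho(1) = 0.2629

For an MA(q) process with theta_0 = 1, the autocovariance is
  gamma(k) = sigma^2 * sum_{i=0..q-k} theta_i * theta_{i+k},
and rho(k) = gamma(k) / gamma(0). Sigma^2 cancels.
  numerator   = (1)*(0.43) + (0.43)*(0.291) + (0.291)*(-0.518) = 0.404392.
  denominator = (1)^2 + (0.43)^2 + (0.291)^2 + (-0.518)^2 = 1.537905.
  rho(1) = 0.404392 / 1.537905 = 0.2629.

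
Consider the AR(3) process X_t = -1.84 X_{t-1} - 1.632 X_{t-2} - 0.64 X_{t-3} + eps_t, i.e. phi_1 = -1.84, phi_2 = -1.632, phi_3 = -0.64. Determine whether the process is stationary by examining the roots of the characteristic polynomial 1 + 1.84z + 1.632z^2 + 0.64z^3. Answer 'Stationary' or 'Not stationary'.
\text{Stationary}

The AR(p) characteristic polynomial is P(z) = 1 + 1.84z + 1.632z^2 + 0.64z^3.
Stationarity requires all roots to lie outside the unit circle, i.e. |z| > 1 for every root.
Degree 3: look for a simple real root z0 first, then factor out (1 - z/z0) and solve the remaining quadratic.
Testing z0 = -1.25: P(-1.25) = 1 + (1.84)(-1.25) + (1.632)(-1.25)^2 + (0.64)(-1.25)^3
  = 1 + (-2.3) + (2.55) + (-1.25) = 0.  So z_0 = -1.25 is a root, |z_0| = 1.25.
Divide out the factor (1 + 0.8 z) = (1 - z/z0) (since 1/z0 = -0.8):
  P(z) = (1 + 0.8 z)(1 + (1.04) z + (0.8) z^2)
  [check: z-coef 1.04 - (-0.8) = 1.84; z^2-coef 0.8 - (-0.8)(1.04) = 1.632; z^3-coef -(-0.8)(0.8) = 0.64.]
Remaining roots from the quadratic factor 1 + (1.04) z + (0.8) z^2:
  Set 1 + (1.04) z + (0.8) z^2 = 0, i.e. a z^2 + b z + c = 0 with a = 0.8, b = 1.04, c = 1.
  Discriminant D = b^2 - 4ac = (1.04)^2 - 4*(0.8)*1 = 1.0816 - (3.2) = -2.1184.
  D < 0, so the roots are the complex-conjugate pair z = (-b +/- i sqrt(-D)) / (2a) = -0.65 +/- 0.9097i.
  For a conjugate pair |z|^2 = z * conj(z) = (product of roots) = c/a = 1/(0.8) = 1.25, so |z| = sqrt(1.25) = 1.118 for both roots.
Moduli of all roots: 1.2500, 1.1180, 1.1180.
All moduli strictly greater than 1? Yes.
Verdict: Stationary.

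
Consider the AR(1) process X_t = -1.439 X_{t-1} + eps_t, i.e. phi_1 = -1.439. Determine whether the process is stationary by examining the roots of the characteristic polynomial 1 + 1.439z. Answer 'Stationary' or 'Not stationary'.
\text{Not stationary}

The AR(p) characteristic polynomial is P(z) = 1 + 1.439z.
Stationarity requires all roots to lie outside the unit circle, i.e. |z| > 1 for every root.
This is linear in z: 1 + (1.439) z = 0  =>  z = -1/(1.439) = -0.694927,  |z| = 0.694927.
Moduli of all roots: 0.6949.
All moduli strictly greater than 1? No.
Verdict: Not stationary.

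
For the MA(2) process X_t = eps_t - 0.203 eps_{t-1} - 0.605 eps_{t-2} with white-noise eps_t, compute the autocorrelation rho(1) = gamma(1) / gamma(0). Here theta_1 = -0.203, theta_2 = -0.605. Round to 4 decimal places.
\rho(1) = -0.0570

For an MA(q) process with theta_0 = 1, the autocovariance is
  gamma(k) = sigma^2 * sum_{i=0..q-k} theta_i * theta_{i+k},
and rho(k) = gamma(k) / gamma(0). Sigma^2 cancels.
  numerator   = (1)*(-0.203) + (-0.203)*(-0.605) = -0.080185.
  denominator = (1)^2 + (-0.203)^2 + (-0.605)^2 = 1.407234.
  rho(1) = -0.080185 / 1.407234 = -0.0570.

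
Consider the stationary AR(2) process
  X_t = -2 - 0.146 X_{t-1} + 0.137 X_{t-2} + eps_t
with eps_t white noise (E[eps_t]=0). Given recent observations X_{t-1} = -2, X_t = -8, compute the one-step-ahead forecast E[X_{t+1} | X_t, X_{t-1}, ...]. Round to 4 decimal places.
E[X_{t+1} \mid \mathcal F_t] = -1.1060

For an AR(p) model X_t = c + sum_i phi_i X_{t-i} + eps_t, the
one-step-ahead conditional mean is
  E[X_{t+1} | X_t, ...] = c + sum_i phi_i X_{t+1-i}.
Substitute known values:
  E[X_{t+1} | ...] = -2 + (-0.146) * (-8) + (0.137) * (-2)
                   = -1.1060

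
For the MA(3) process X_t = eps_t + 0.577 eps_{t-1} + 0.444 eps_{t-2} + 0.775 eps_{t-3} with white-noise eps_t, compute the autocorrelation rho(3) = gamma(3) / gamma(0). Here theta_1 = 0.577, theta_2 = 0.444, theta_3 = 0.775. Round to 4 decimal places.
\rho(3) = 0.3637

For an MA(q) process with theta_0 = 1, the autocovariance is
  gamma(k) = sigma^2 * sum_{i=0..q-k} theta_i * theta_{i+k},
and rho(k) = gamma(k) / gamma(0). Sigma^2 cancels.
  numerator   = (1)*(0.775) = 0.775.
  denominator = (1)^2 + (0.577)^2 + (0.444)^2 + (0.775)^2 = 2.13069.
  rho(3) = 0.775 / 2.13069 = 0.3637.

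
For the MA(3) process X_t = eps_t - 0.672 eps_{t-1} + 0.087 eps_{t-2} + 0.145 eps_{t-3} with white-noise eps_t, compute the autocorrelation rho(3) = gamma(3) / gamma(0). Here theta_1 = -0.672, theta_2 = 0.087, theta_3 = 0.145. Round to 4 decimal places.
\rho(3) = 0.0980

For an MA(q) process with theta_0 = 1, the autocovariance is
  gamma(k) = sigma^2 * sum_{i=0..q-k} theta_i * theta_{i+k},
and rho(k) = gamma(k) / gamma(0). Sigma^2 cancels.
  numerator   = (1)*(0.145) = 0.145.
  denominator = (1)^2 + (-0.672)^2 + (0.087)^2 + (0.145)^2 = 1.480178.
  rho(3) = 0.145 / 1.480178 = 0.0980.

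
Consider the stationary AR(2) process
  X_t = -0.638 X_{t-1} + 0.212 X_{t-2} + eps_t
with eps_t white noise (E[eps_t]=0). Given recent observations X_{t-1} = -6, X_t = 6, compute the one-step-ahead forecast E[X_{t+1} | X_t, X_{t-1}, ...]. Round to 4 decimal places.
E[X_{t+1} \mid \mathcal F_t] = -5.1000

For an AR(p) model X_t = c + sum_i phi_i X_{t-i} + eps_t, the
one-step-ahead conditional mean is
  E[X_{t+1} | X_t, ...] = c + sum_i phi_i X_{t+1-i}.
Substitute known values:
  E[X_{t+1} | ...] = (-0.638) * (6) + (0.212) * (-6)
                   = -5.1000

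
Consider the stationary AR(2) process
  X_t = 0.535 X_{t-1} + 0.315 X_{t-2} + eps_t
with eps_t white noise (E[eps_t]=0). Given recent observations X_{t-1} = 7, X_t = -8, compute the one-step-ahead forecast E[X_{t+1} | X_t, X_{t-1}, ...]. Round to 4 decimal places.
E[X_{t+1} \mid \mathcal F_t] = -2.0750

For an AR(p) model X_t = c + sum_i phi_i X_{t-i} + eps_t, the
one-step-ahead conditional mean is
  E[X_{t+1} | X_t, ...] = c + sum_i phi_i X_{t+1-i}.
Substitute known values:
  E[X_{t+1} | ...] = (0.535) * (-8) + (0.315) * (7)
                   = -2.0750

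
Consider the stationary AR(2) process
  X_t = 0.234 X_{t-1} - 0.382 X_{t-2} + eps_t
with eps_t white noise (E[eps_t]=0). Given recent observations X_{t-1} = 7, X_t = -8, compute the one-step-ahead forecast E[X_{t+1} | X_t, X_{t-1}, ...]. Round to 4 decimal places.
E[X_{t+1} \mid \mathcal F_t] = -4.5460

For an AR(p) model X_t = c + sum_i phi_i X_{t-i} + eps_t, the
one-step-ahead conditional mean is
  E[X_{t+1} | X_t, ...] = c + sum_i phi_i X_{t+1-i}.
Substitute known values:
  E[X_{t+1} | ...] = (0.234) * (-8) + (-0.382) * (7)
                   = -4.5460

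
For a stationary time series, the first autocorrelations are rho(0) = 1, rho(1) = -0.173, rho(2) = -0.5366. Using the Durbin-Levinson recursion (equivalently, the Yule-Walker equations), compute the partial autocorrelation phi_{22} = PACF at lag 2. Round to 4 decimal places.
\phi_{22} = -0.5840

The PACF at lag k is phi_{kk}, the last component of the solution
to the Yule-Walker system G_k phi = r_k where
  (G_k)_{ij} = rho(|i - j|), (r_k)_i = rho(i), i,j = 1..k.
Equivalently, Durbin-Levinson gives phi_{kk} iteratively:
  phi_{11} = rho(1)
  phi_{kk} = [rho(k) - sum_{j=1..k-1} phi_{k-1,j} rho(k-j)]
            / [1 - sum_{j=1..k-1} phi_{k-1,j} rho(j)],
  phi_{k,j} = phi_{k-1,j} - phi_{kk} phi_{k-1,k-j},  j = 1..k-1.
Step k = 1:
  phi_11 = rho(1) = -0.173.
Step k = 2:
  phi_22 = [rho(2) - phi_11 rho(1)] / [1 - phi_11 rho(1)] = [-0.5366 - (-0.173)(-0.173)] / [1 - (-0.173)(-0.173)]
         = -0.566529 / 0.970071 = -0.584.
Therefore phi_{22} = -0.5840.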